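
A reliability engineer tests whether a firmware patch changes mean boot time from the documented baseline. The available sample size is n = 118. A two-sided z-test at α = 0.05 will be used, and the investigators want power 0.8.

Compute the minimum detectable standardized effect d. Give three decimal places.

Required noncentrality: δ = z_{0.025} + z_{0.20} = 1.960 + 0.842 = 2.802.
(Lower-tail contribution to power is negligible for δ > 0.)
δ = d·√n ⇒ d = δ/√n = 2.802/√118 = 0.2579.

d ≈ 0.258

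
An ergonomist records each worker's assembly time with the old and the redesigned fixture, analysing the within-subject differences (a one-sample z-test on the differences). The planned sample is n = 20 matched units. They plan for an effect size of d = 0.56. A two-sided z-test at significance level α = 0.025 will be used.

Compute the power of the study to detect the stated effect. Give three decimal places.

Power ≈ 0.604

Noncentrality parameter: λ = d·√n = 0.56 × √20 = 2.5044
Two-sided α = 0.025 → critical value z_{0.0125} = 2.241.
Power = Φ(λ − 2.241) + Φ(−λ − 2.241) = Φ(0.263) + Φ(-4.746) = 0.6037 + 0.0000 = 0.6037.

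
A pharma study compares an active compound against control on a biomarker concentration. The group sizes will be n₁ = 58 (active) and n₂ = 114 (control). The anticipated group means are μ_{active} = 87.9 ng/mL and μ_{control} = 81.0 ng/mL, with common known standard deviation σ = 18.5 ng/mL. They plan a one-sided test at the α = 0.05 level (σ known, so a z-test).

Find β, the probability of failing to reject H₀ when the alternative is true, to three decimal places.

β ≈ 0.252

Standardized effect: d = |μ_{active} − μ_{control}| / σ = |87.9 − 81.0| / 18.5 = 0.3730
Noncentrality parameter: δ = d / √(1/n₁ + 1/n₂) = 0.3730 / √(1/58 + 1/114) = 2.3125
Critical value for a one-sided test at α = 0.05: z_α = 1.645.
Power = Φ(δ − 1.645) = Φ(0.668) = 0.7478.
Type II error: β = 1 − power = 1 − 0.7478 = 0.2522.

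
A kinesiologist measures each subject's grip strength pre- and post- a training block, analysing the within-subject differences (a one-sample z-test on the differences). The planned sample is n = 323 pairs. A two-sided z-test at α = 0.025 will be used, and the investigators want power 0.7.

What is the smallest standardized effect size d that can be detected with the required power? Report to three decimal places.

Need Φ(δ − 2.241) = 0.7, so δ = 2.241 + 0.524 = 2.766.
(Lower-tail contribution to power is negligible for δ > 0.)
δ = d·√n ⇒ d = δ/√n = 2.766/√323 = 0.1539.

d ≈ 0.154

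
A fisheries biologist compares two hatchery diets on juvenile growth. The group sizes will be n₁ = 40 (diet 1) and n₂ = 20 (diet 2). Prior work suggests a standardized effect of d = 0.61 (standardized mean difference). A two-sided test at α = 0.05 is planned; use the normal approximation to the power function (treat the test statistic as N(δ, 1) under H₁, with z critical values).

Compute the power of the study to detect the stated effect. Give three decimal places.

Power ≈ 0.605

Noncentrality parameter: δ = d / √(1/n₁ + 1/n₂) = 0.61 / √(1/40 + 1/20) = 2.2274
Critical value for a two-sided test at α = 0.05: z_{α/2} = 1.960.
Power = Φ(δ − 1.960) + Φ(−δ − 1.960) = Φ(0.267) + Φ(-4.187) = 0.6054 + 0.0000 = 0.6054.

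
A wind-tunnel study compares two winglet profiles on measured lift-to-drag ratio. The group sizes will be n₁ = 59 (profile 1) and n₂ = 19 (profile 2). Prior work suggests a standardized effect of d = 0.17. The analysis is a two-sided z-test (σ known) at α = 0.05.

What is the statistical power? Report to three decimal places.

Noncentrality parameter: λ = d / √(1/n₁ + 1/n₂) = 0.17 / √(1/59 + 1/19) = 0.6445
Critical value for a two-sided test at α = 0.05: z_{α/2} = 1.960.
Power = Φ(λ − 1.960) + Φ(−λ − 1.960) = Φ(-1.315) + Φ(-2.604) = 0.0942 + 0.0046 = 0.0988.

Power ≈ 0.099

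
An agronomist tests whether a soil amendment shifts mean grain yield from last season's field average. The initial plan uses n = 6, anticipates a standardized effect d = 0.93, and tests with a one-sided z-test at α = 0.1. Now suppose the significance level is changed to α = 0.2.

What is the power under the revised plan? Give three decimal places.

δ = d·√n = 0.93 × √6 = 2.2780 (unchanged). New critical value: z_{0.2} = 0.842.
Revised power = Φ(δ − 0.842) = Φ(1.436) = 0.9246.

Power ≈ 0.925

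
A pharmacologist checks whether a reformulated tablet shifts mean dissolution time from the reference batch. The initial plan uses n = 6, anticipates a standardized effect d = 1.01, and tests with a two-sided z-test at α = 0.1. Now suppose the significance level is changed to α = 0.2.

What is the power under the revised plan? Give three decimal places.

Power ≈ 0.884

δ = d·√n = 1.01 × √6 = 2.4740 (unchanged). New critical value: z_{0.1} = 1.282.
Revised power = Φ(δ − 1.282) + Φ(−δ − 1.282) = Φ(1.192) + Φ(-3.756) = 0.8835 + 0.0001 = 0.8835.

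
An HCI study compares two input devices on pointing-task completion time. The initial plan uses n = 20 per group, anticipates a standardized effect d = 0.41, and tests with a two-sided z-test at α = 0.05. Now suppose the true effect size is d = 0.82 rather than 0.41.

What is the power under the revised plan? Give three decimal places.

Power ≈ 0.737

With d = 0.82: δ = d·√(n/2) = 0.82 × √(20/2) = 2.5931. Critical value z_{0.025} = 1.960.
Revised power = Φ(δ − 1.960) + Φ(−δ − 1.960) = Φ(0.633) + Φ(-4.553) = 0.7367 + 0.0000 = 0.7367.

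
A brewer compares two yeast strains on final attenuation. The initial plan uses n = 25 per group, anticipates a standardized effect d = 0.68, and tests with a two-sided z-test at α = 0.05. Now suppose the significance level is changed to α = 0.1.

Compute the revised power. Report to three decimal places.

Power ≈ 0.776

δ = d·√(n/2) = 0.68 × √(25/2) = 2.4042 (unchanged). New critical value: z_{0.05} = 1.645.
Revised power = Φ(δ − 1.645) + Φ(−δ − 1.645) = Φ(0.759) + Φ(-4.049) = 0.7762 + 0.0000 = 0.7762.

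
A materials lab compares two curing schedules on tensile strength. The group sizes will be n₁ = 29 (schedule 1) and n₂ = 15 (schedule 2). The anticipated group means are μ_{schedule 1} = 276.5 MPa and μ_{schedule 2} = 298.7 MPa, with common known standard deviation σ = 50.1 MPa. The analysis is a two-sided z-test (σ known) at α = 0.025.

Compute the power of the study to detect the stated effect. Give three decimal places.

Standardized effect: d = |μ_{schedule 1} − μ_{schedule 2}| / σ = |276.5 − 298.7| / 50.1 = 0.4431
Noncentrality parameter: δ = d / √(1/n₁ + 1/n₂) = 0.4431 / √(1/29 + 1/15) = 1.3933
Critical value for a two-sided test at α = 0.025: z_{α/2} = 2.241.
Power = Φ(δ − 2.241) + Φ(−δ − 2.241) = Φ(-0.848) + Φ(-3.635) = 0.1982 + 0.0001 = 0.1983.

Power ≈ 0.198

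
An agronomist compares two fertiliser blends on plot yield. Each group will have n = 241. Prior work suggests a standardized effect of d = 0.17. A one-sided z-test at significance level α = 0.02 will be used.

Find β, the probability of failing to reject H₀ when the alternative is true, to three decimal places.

Noncentrality parameter: δ = d·√(n/2) = 0.17 × √(241/2) = 1.8661
One-sided α = 0.02 → critical value z_{0.02} = 2.054.
Power = Φ(δ − 2.054) = Φ(-0.188) = 0.4256.
Type II error: β = 1 − power = 1 − 0.4256 = 0.5744.

β ≈ 0.574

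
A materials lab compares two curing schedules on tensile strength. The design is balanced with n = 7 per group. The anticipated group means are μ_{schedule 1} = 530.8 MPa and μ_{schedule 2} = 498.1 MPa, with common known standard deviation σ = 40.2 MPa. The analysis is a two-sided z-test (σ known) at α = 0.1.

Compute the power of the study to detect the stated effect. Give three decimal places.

Power ≈ 0.452

Standardized effect: d = |μ_{schedule 1} − μ_{schedule 2}| / σ = |530.8 − 498.1| / 40.2 = 0.8134
Noncentrality parameter: δ = d·√(n/2) = 0.8134 × √(7/2) = 1.5218
Two-sided α = 0.1 → critical value z_{0.05} = 1.645.
Power = Φ(δ − 1.645) + Φ(−δ − 1.645) = Φ(-0.123) + Φ(-3.167) = 0.4510 + 0.0008 = 0.4518.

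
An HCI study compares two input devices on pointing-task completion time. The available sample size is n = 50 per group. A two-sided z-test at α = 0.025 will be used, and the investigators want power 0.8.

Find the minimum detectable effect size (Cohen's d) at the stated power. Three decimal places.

Need Φ(δ − 2.241) = 0.8, so δ = 2.241 + 0.842 = 3.083.
(The second rejection-region term Φ(−δ − z_{α/2}) is negligible and dropped.)
δ = d·√(n/2) ⇒ d = δ/√(n/2) = 3.083/√(50/2) = 0.6166.

d ≈ 0.617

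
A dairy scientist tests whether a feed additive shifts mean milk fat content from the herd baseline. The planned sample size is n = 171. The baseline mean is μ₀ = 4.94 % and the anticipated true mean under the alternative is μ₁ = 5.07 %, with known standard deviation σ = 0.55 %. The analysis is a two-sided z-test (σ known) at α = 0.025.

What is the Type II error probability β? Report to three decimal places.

Standardized effect: d = |μ₁ − μ₀| / σ = |5.07 − 4.94| / 0.55 = 0.2364
Noncentrality parameter: δ = d·√n = 0.2364 × √171 = 3.0909
Critical value for a two-sided test at α = 0.025: z_{α/2} = 2.241.
Power = Φ(δ − 2.241) + Φ(−δ − 2.241) = Φ(0.849) + Φ(-5.332) = 0.8022 + 0.0000 = 0.8022.
Type II error: β = 1 − power = 1 − 0.8022 = 0.1978.

β ≈ 0.198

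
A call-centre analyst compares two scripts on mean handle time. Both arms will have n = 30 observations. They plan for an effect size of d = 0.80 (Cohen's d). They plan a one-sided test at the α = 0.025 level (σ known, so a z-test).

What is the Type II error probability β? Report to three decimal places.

Noncentrality parameter: δ = d·√(n/2) = 0.80 × √(30/2) = 3.0984
One-sided α = 0.025 → critical value z_{0.025} = 1.960.
Power = Φ(δ − 1.960) = Φ(1.138) = 0.8725.
Type II error: β = 1 − power = 1 − 0.8725 = 0.1275.

β ≈ 0.127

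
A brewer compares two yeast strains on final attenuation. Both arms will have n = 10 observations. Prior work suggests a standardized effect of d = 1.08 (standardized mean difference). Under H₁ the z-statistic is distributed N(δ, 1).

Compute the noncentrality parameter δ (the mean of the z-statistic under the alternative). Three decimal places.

δ = d·√(n/2) = 1.08 × √(10/2) = 2.4150

δ ≈ 2.415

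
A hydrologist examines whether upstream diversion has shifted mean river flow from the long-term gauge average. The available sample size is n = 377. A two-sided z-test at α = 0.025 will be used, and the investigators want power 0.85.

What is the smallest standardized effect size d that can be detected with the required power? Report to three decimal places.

Need Φ(δ − 2.241) = 0.85, so δ = 2.241 + 1.036 = 3.278.
(Lower-tail contribution to power is negligible for δ > 0.)
δ = d·√n ⇒ d = δ/√n = 3.278/√377 = 0.1688.

d ≈ 0.169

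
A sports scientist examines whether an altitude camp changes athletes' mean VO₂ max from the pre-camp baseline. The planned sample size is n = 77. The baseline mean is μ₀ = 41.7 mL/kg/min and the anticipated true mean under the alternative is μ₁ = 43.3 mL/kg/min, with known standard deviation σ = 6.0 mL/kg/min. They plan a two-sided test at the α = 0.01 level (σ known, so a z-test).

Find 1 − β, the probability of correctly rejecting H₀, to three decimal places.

Power ≈ 0.407

Standardized effect: d = |μ₁ − μ₀| / σ = |43.3 − 41.7| / 6.0 = 0.2667
Noncentrality parameter: δ = d·√n = 0.2667 × √77 = 2.3400
Two-sided α = 0.01 → critical value z_{0.005} = 2.576.
Power = Φ(δ − 2.576) + Φ(−δ − 2.576) = Φ(-0.236) + Φ(-4.916) = 0.4068 + 0.0000 = 0.4068.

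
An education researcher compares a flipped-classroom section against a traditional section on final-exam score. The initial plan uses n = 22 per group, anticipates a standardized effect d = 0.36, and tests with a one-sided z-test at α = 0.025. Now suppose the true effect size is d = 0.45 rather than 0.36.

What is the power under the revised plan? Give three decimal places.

Power ≈ 0.320

With d = 0.45: δ = d·√(n/2) = 0.45 × √(22/2) = 1.4925. Critical value z_{0.025} = 1.960.
Revised power = P(Z > 1.960 − δ) = Φ(-0.467) = 0.3201.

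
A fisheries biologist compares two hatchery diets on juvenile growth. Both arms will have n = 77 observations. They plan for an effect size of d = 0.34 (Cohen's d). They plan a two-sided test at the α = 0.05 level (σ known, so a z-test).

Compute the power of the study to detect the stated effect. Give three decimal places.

Noncentrality parameter: δ = d·√(n/2) = 0.34 × √(77/2) = 2.1096
Two-sided α = 0.05 → critical value z_{0.025} = 1.960.
Power = Φ(δ − 1.960) + Φ(−δ − 1.960) = Φ(0.150) + Φ(-4.070) = 0.5595 + 0.0000 = 0.5595.

Power ≈ 0.560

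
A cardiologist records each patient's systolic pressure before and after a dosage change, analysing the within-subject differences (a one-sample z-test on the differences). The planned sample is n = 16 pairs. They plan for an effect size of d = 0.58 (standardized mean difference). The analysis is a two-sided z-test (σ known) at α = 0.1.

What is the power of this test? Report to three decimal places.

Power ≈ 0.750

Noncentrality parameter: δ = d·√n = 0.58 × √16 = 2.3200
Two-sided α = 0.1 → critical value z_{0.05} = 1.645.
Power = Φ(δ − 1.645) + Φ(−δ − 1.645) = Φ(0.675) + Φ(-3.965) = 0.7502 + 0.0000 = 0.7502.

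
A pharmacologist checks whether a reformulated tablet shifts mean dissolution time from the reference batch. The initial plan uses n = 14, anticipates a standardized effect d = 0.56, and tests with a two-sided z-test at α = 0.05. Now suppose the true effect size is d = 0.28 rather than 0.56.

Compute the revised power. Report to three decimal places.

Power ≈ 0.182

With d = 0.28: δ = d·√n = 0.28 × √14 = 1.0477. Critical value z_{0.025} = 1.960.
Revised power = Φ(δ − 1.960) + Φ(−δ − 1.960) = Φ(-0.912) + Φ(-3.008) = 0.1808 + 0.0013 = 0.1821.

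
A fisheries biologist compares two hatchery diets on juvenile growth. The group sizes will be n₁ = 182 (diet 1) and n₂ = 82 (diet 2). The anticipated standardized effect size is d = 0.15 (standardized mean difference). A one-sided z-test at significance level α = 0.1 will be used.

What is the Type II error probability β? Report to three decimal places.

β ≈ 0.561

Noncentrality parameter: δ = d / √(1/n₁ + 1/n₂) = 0.15 / √(1/182 + 1/82) = 1.1278
Critical value for a one-sided test at α = 0.1: z_α = 1.282.
Power = Φ(δ − 1.282) = Φ(-0.154) = 0.4389.
Type II error: β = 1 − power = 1 − 0.4389 = 0.5611.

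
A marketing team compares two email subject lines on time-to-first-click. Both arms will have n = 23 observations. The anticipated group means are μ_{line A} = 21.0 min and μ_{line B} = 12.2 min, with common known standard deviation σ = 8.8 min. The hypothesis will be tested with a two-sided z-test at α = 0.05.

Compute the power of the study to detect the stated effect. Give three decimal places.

Power ≈ 0.924

Standardized effect: d = |μ_{line A} − μ_{line B}| / σ = |21.0 − 12.2| / 8.8 = 1.0000
Noncentrality parameter: δ = d·√(n/2) = 1.0000 × √(23/2) = 3.3912
Two-sided α = 0.05 → critical value z_{0.025} = 1.960.
Power = Φ(δ − 1.960) + Φ(−δ − 1.960) = Φ(1.431) + Φ(-5.351) = 0.9238 + 0.0000 = 0.9238.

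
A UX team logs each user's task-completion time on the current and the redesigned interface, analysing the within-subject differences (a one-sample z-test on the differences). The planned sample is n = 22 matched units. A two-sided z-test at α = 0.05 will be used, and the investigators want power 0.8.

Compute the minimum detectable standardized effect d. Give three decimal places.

d ≈ 0.597

Required noncentrality: δ = z_{0.025} + z_{0.20} = 1.960 + 0.842 = 2.802.
(The second rejection-region term Φ(−δ − z_{α/2}) is negligible and dropped.)
δ = d·√n ⇒ d = δ/√n = 2.802/√22 = 0.5973.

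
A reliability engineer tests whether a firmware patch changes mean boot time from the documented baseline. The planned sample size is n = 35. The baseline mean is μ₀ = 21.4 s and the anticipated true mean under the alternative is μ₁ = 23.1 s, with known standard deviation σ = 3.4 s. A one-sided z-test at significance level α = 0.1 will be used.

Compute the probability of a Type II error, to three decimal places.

Standardized effect: d = |μ₁ − μ₀| / σ = |23.1 − 21.4| / 3.4 = 0.5000
Noncentrality parameter: δ = d·√n = 0.5000 × √35 = 2.9580
One-sided α = 0.1 → critical value z_{0.1} = 1.282.
Power = P(Z > 1.282 − δ) = Φ(1.676) = 0.9532.
Type II error: β = 1 − power = 1 − 0.9532 = 0.0468.

β ≈ 0.047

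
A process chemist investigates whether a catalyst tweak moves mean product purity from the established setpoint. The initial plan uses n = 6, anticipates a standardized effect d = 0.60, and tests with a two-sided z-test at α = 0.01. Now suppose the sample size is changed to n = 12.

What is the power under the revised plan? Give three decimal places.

Power ≈ 0.309

With n = 12: δ = d·√n = 0.60 × √12 = 2.0785. Critical value z_{0.005} = 2.576.
Revised power = Φ(δ − 2.576) + Φ(−δ − 2.576) = Φ(-0.497) + Φ(-4.654) = 0.3095 + 0.0000 = 0.3095.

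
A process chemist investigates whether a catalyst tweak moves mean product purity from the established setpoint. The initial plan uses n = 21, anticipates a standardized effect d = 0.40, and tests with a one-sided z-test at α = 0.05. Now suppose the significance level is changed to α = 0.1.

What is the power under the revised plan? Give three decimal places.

δ = d·√n = 0.40 × √21 = 1.8330 (unchanged). New critical value: z_{0.1} = 1.282.
Revised power = Φ(δ − 1.282) = Φ(0.551) = 0.7093.

Power ≈ 0.709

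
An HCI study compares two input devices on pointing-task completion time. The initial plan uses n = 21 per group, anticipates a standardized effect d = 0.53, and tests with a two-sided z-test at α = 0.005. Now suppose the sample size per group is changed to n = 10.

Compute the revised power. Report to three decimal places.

Power ≈ 0.052

With n = 10 per group: δ = d·√(n/2) = 0.53 × √(10/2) = 1.1851. Critical value z_{0.0025} = 2.807.
Revised power = Φ(δ − 2.807) + Φ(−δ − 2.807) = Φ(-1.622) + Φ(-3.992) = 0.0524 + 0.0000 = 0.0524.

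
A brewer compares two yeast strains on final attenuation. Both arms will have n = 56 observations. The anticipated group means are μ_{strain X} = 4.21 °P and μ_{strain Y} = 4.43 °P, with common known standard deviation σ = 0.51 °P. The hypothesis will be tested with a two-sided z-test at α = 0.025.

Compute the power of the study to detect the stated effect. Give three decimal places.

Standardized effect: d = |μ_{strain X} − μ_{strain Y}| / σ = |4.21 − 4.43| / 0.51 = 0.4314
Noncentrality parameter: δ = d·√(n/2) = 0.4314 × √(56/2) = 2.2826
Two-sided α = 0.025 → critical value z_{0.0125} = 2.241.
Power = Φ(δ − 2.241) + Φ(−δ − 2.241) = Φ(0.041) + Φ(-4.524) = 0.5164 + 0.0000 = 0.5164.

Power ≈ 0.516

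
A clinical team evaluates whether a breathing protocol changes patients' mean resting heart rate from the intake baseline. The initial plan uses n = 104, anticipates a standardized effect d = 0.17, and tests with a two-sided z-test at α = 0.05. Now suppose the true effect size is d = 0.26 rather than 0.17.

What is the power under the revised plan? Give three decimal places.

With d = 0.26: δ = d·√n = 0.26 × √104 = 2.6515. Critical value z_{0.025} = 1.960.
Revised power = Φ(δ − 1.960) + Φ(−δ − 1.960) = Φ(0.692) + Φ(-4.611) = 0.7554 + 0.0000 = 0.7554.

Power ≈ 0.755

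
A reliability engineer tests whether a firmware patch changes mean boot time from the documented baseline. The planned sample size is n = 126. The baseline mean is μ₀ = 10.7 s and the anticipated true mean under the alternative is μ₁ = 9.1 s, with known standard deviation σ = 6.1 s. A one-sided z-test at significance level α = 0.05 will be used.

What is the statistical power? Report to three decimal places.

Power ≈ 0.903

Standardized effect: d = |μ₁ − μ₀| / σ = |9.1 − 10.7| / 6.1 = 0.2623
Noncentrality parameter: δ = d·√n = 0.2623 × √126 = 2.9443
One-sided α = 0.05 → critical value z_{0.05} = 1.645.
Power = P(Z > 1.645 − δ) = Φ(1.299) = 0.9031.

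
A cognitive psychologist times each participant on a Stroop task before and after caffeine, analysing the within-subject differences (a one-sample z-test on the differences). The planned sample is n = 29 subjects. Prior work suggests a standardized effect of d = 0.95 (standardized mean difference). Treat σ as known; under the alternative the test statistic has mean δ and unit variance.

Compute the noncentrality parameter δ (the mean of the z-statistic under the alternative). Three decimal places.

δ ≈ 5.116

The noncentrality parameter scales effect size by the design's sample-size factor: δ = d·√n = 0.95 × √29 = 5.1159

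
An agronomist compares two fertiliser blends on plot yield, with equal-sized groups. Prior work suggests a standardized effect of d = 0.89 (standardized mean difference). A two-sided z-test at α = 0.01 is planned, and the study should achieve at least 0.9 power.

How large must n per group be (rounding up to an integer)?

n = 38 per group

Set Φ(δ − 2.576) = 0.9; then δ − 2.576 = Φ⁻¹(0.9) = 1.282, giving δ = 3.857.
(Ignoring the negligible lower-tail rejection probability gives the usual closed-form inversion.)
δ = d·√(n/2) ⇒ n = 2(δ/d)² = 2 × (3.857 / 0.89)² = 37.57.
Round up to the next whole unit.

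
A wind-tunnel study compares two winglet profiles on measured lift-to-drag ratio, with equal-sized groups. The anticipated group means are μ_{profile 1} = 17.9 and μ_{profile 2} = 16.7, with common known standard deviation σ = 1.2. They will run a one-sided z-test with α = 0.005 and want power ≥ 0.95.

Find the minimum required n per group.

Standardized effect: d = |μ_{profile 1} − μ_{profile 2}| / σ = |17.9 − 16.7| / 1.2 = 1.0000
Set Φ(δ − 2.576) = 0.95; then δ − 2.576 = Φ⁻¹(0.95) = 1.645, giving δ = 4.221.
δ = d·√(n/2) ⇒ n = 2(δ/d)² = 2 × (4.221 / 1.0000)² = 35.63.
Rounding up, n = 36 per group.

n = 36 per group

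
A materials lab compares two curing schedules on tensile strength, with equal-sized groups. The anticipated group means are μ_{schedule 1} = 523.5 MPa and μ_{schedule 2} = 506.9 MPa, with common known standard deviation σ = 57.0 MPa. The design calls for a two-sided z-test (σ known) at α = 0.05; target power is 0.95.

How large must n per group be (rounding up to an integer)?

Standardized effect: d = |μ_{schedule 1} − μ_{schedule 2}| / σ = |523.5 − 506.9| / 57.0 = 0.2912
Set Φ(δ − 1.960) = 0.95; then δ − 1.960 = Φ⁻¹(0.95) = 1.645, giving δ = 3.605.
(Ignoring the negligible lower-tail rejection probability gives the usual closed-form inversion.)
δ = d·√(n/2) ⇒ n = 2(δ/d)² = 2 × (3.605 / 0.2912)² = 306.43.
Rounding up, n = 307 per group.

n = 307 per group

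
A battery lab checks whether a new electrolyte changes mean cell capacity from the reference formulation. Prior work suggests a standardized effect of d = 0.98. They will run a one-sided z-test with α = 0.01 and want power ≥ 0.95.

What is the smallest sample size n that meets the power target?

For power 0.95 need Φ(δ − z_{0.01}) = 0.95, so δ = z_{0.01} + z_{0.05} = 2.326 + 1.645 = 3.971.
δ = d·√n ⇒ n = (δ/d)² = (3.971 / 0.98)² = 16.42.
Round up to the next whole unit.

n = 17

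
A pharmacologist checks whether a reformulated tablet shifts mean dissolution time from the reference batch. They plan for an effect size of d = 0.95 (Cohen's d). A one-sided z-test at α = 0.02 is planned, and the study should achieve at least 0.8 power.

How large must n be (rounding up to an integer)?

Set Φ(δ − 2.054) = 0.8; then δ − 2.054 = Φ⁻¹(0.8) = 0.842, giving δ = 2.895.
δ = d·√n ⇒ n = (δ/d)² = (2.895 / 0.95)² = 9.29.
Round up to the next whole unit.

n = 10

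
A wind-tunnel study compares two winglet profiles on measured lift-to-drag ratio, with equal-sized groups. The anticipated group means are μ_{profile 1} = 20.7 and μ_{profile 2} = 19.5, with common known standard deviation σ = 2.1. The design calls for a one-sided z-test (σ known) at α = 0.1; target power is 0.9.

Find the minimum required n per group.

n = 41 per group

Standardized effect: d = |μ_{profile 1} − μ_{profile 2}| / σ = |20.7 − 19.5| / 2.1 = 0.5714
For power 0.9 need Φ(δ − z_{0.1}) = 0.9, so δ = z_{0.1} + z_{0.10} = 1.282 + 1.282 = 2.563.
δ = d·√(n/2) ⇒ n = 2(δ/d)² = 2 × (2.563 / 0.5714)² = 40.24.
Round up to the next whole unit.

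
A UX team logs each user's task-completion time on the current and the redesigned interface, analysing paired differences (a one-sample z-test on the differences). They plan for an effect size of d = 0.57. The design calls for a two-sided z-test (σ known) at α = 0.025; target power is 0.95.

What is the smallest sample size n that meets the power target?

n = 47

Set Φ(δ − 2.241) = 0.95; then δ − 2.241 = Φ⁻¹(0.95) = 1.645, giving δ = 3.886.
(For δ > 0 the lower-tail rejection region contributes negligibly to power, so the one-term inversion is standard.)
δ = d·√n ⇒ n = (δ/d)² = (3.886 / 0.57)² = 46.49.
Rounding up, n = 47.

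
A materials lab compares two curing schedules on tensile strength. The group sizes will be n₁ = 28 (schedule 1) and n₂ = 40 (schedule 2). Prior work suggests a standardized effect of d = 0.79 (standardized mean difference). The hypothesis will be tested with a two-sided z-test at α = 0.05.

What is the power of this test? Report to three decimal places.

Noncentrality parameter: λ = d / √(1/n₁ + 1/n₂) = 0.79 / √(1/28 + 1/40) = 3.2061
Two-sided α = 0.05 → critical value z_{0.025} = 1.960.
Power = Φ(λ − 1.960) + Φ(−λ − 1.960) = Φ(1.246) + Φ(-5.166) = 0.8936 + 0.0000 = 0.8936.

Power ≈ 0.894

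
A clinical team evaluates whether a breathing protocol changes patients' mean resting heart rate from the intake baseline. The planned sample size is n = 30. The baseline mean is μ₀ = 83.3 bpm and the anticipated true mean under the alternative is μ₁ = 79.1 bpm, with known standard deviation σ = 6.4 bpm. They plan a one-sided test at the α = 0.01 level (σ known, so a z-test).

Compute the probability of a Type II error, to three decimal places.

Standardized effect: d = |μ₁ − μ₀| / σ = |79.1 − 83.3| / 6.4 = 0.6562
Noncentrality parameter: δ = d·√n = 0.6562 × √30 = 3.5944
Critical value for a one-sided test at α = 0.01: z_α = 2.326.
Power = P(Z > 2.326 − δ) = Φ(1.268) = 0.8976.
Type II error: β = 1 − power = 1 − 0.8976 = 0.1024.

β ≈ 0.102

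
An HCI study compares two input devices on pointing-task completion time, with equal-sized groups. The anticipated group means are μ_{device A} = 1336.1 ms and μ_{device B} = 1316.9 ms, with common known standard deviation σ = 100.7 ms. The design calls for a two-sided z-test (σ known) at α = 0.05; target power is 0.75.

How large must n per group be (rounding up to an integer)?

Standardized effect: d = |μ_{device A} − μ_{device B}| / σ = |1336.1 − 1316.9| / 100.7 = 0.1907
Set Φ(δ − 1.960) = 0.75; then δ − 1.960 = Φ⁻¹(0.75) = 0.674, giving δ = 2.634.
(Ignoring the negligible lower-tail rejection probability gives the usual closed-form inversion.)
δ = d·√(n/2) ⇒ n = 2(δ/d)² = 2 × (2.634 / 0.1907)² = 381.83.
Rounding up, n = 382 per group.

n = 382 per group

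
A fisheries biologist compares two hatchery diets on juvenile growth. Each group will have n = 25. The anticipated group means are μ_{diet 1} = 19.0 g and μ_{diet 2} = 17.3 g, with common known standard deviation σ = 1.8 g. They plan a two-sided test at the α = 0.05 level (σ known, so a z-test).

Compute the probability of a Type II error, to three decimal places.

β ≈ 0.084

Standardized effect: d = |μ_{diet 1} − μ_{diet 2}| / σ = |19.0 − 17.3| / 1.8 = 0.9444
Noncentrality parameter: δ = d·√(n/2) = 0.9444 × √(25/2) = 3.3391
Critical value for a two-sided test at α = 0.05: z_{α/2} = 1.960.
Power = Φ(δ − 1.960) + Φ(−δ − 1.960) = Φ(1.379) + Φ(-5.299) = 0.9161 + 0.0000 = 0.9161.
Type II error: β = 1 − power = 1 − 0.9161 = 0.0839.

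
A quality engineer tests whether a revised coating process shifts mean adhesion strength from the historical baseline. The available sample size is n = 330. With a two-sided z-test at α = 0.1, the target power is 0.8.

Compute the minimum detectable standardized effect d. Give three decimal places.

Need Φ(δ − 1.645) = 0.8, so δ = 1.645 + 0.842 = 2.486.
(The second rejection-region term Φ(−δ − z_{α/2}) is negligible and dropped.)
δ = d·√n ⇒ d = δ/√n = 2.486/√330 = 0.1369.

d ≈ 0.137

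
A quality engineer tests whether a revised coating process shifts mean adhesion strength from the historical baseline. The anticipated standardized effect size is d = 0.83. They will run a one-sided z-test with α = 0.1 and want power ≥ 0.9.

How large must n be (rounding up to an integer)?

For power 0.9 need Φ(δ − z_{0.1}) = 0.9, so δ = z_{0.1} + z_{0.10} = 1.282 + 1.282 = 2.563.
δ = d·√n ⇒ n = (δ/d)² = (2.563 / 0.83)² = 9.54.
Round up to the next whole unit.

n = 10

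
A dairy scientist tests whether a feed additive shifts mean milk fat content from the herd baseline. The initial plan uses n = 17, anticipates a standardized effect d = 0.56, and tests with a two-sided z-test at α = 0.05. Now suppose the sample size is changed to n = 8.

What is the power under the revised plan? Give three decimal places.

With n = 8: δ = d·√n = 0.56 × √8 = 1.5839. Critical value z_{0.025} = 1.960.
Revised power = Φ(δ − 1.960) + Φ(−δ − 1.960) = Φ(-0.376) + Φ(-3.544) = 0.3534 + 0.0002 = 0.3536.

Power ≈ 0.354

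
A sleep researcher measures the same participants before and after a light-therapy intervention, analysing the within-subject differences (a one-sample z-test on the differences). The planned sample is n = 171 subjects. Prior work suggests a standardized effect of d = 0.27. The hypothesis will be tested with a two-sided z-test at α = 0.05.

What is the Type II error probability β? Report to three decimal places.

β ≈ 0.058

Noncentrality parameter: δ = d·√n = 0.27 × √171 = 3.5307
Critical value for a two-sided test at α = 0.05: z_{α/2} = 1.960.
Power = Φ(δ − 1.960) + Φ(−δ − 1.960) = Φ(1.571) + Φ(-5.491) = 0.9419 + 0.0000 = 0.9419.
Type II error: β = 1 − power = 1 − 0.9419 = 0.0581.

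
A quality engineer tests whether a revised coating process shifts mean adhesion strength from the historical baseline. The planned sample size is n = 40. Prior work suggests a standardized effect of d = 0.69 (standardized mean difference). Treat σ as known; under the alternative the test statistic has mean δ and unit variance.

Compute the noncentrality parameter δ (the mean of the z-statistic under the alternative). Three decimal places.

δ ≈ 4.364

δ = d·√n = 0.69 × √40 = 4.3639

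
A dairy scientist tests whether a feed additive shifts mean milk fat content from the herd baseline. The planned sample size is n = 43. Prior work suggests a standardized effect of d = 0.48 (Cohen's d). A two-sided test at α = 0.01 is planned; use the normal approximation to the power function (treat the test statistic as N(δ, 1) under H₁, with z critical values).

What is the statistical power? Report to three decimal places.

Noncentrality parameter: δ = d·√n = 0.48 × √43 = 3.1476
Two-sided α = 0.01 → critical value z_{0.005} = 2.576.
Power = Φ(δ − 2.576) + Φ(−δ − 2.576) = Φ(0.572) + Φ(-5.723) = 0.7163 + 0.0000 = 0.7163.

Power ≈ 0.716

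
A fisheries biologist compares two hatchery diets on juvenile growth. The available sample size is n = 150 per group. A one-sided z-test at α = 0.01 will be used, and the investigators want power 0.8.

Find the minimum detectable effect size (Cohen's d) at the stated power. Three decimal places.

d ≈ 0.366

Required noncentrality: δ = z_{0.01} + z_{0.20} = 2.326 + 0.842 = 3.168.
δ = d·√(n/2) ⇒ d = δ/√(n/2) = 3.168/√(150/2) = 0.3658.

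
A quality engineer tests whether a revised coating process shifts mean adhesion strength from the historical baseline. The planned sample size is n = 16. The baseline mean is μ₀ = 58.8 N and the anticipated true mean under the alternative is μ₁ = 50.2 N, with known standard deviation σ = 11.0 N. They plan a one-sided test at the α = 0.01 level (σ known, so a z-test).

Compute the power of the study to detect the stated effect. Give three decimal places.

Power ≈ 0.788

Standardized effect: d = |μ₁ − μ₀| / σ = |50.2 − 58.8| / 11.0 = 0.7818
Noncentrality parameter: δ = d·√n = 0.7818 × √16 = 3.1273
Critical value for a one-sided test at α = 0.01: z_α = 2.326.
Power = P(Z > 2.326 − δ) = Φ(0.801) = 0.7884.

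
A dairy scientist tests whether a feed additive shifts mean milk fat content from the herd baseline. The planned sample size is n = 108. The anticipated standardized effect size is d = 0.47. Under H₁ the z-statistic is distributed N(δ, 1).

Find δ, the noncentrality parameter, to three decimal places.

δ ≈ 4.884

δ = d·√n = 0.47 × √108 = 4.8844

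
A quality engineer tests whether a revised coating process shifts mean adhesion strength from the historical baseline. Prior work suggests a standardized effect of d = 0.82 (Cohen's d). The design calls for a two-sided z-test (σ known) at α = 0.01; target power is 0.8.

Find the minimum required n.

Set Φ(δ − 2.576) = 0.8; then δ − 2.576 = Φ⁻¹(0.8) = 0.842, giving δ = 3.417.
(For δ > 0 the lower-tail rejection region contributes negligibly to power, so the one-term inversion is standard.)
δ = d·√n ⇒ n = (δ/d)² = (3.417 / 0.82)² = 17.37.
Rounding up, n = 18.

n = 18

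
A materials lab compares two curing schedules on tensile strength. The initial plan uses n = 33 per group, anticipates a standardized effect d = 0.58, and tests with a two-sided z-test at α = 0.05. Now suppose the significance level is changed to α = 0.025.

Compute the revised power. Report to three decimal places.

Power ≈ 0.546

δ = d·√(n/2) = 0.58 × √(33/2) = 2.3560 (unchanged). New critical value: z_{0.0125} = 2.241.
Revised power = Φ(δ − 2.241) + Φ(−δ − 2.241) = Φ(0.115) + Φ(-4.597) = 0.5456 + 0.0000 = 0.5456.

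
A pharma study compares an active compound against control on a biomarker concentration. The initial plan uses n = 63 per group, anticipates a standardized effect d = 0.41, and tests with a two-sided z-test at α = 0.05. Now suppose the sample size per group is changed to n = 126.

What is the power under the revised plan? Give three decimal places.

With n = 126 per group: δ = d·√(n/2) = 0.41 × √(126/2) = 3.2543. Critical value z_{0.025} = 1.960.
Revised power = Φ(δ − 1.960) + Φ(−δ − 1.960) = Φ(1.294) + Φ(-5.214) = 0.9022 + 0.0000 = 0.9022.

Power ≈ 0.902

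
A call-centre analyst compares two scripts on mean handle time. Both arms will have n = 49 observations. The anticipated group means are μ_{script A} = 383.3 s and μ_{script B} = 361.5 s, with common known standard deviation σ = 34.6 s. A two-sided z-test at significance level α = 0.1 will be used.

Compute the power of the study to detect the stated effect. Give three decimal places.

Power ≈ 0.930

Standardized effect: d = |μ_{script A} − μ_{script B}| / σ = |383.3 − 361.5| / 34.6 = 0.6301
Noncentrality parameter: δ = d·√(n/2) = 0.6301 × √(49/2) = 3.1186
Critical value for a two-sided test at α = 0.1: z_{α/2} = 1.645.
Power = Φ(δ − 1.645) + Φ(−δ − 1.645) = Φ(1.474) + Φ(-4.763) = 0.9297 + 0.0000 = 0.9297.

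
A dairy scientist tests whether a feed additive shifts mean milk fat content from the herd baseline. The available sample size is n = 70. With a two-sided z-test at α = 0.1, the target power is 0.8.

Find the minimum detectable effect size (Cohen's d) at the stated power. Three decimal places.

d ≈ 0.297

Required noncentrality: δ = z_{0.05} + z_{0.20} = 1.645 + 0.842 = 2.486.
(Lower-tail contribution to power is negligible for δ > 0.)
δ = d·√n ⇒ d = δ/√n = 2.486/√70 = 0.2972.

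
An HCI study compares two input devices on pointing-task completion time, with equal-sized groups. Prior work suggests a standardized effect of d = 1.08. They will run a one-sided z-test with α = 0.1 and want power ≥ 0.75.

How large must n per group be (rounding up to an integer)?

n = 7 per group

Set Φ(δ − 1.282) = 0.75; then δ − 1.282 = Φ⁻¹(0.75) = 0.674, giving δ = 1.956.
δ = d·√(n/2) ⇒ n = 2(δ/d)² = 2 × (1.956 / 1.08)² = 6.56.
Round up to the next whole unit.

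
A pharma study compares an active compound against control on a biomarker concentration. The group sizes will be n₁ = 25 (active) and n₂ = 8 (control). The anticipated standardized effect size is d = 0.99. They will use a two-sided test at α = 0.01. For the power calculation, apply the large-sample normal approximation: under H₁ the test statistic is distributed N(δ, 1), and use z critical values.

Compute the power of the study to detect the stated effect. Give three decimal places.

Power ≈ 0.445

Noncentrality parameter: δ = d / √(1/n₁ + 1/n₂) = 0.99 / √(1/25 + 1/8) = 2.4372
Critical value for a two-sided test at α = 0.01: z_{α/2} = 2.576.
Power = Φ(δ − 2.576) + Φ(−δ − 2.576) = Φ(-0.139) + Φ(-5.013) = 0.4449 + 0.0000 = 0.4449.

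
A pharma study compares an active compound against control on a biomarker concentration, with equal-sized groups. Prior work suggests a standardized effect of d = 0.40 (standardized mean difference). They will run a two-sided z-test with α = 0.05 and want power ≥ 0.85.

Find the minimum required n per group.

Set Φ(δ − 1.960) = 0.85; then δ − 1.960 = Φ⁻¹(0.85) = 1.036, giving δ = 2.996.
(For δ > 0 the lower-tail rejection region contributes negligibly to power, so the one-term inversion is standard.)
δ = d·√(n/2) ⇒ n = 2(δ/d)² = 2 × (2.996 / 0.40)² = 112.23.
Round up to the next whole unit.

n = 113 per group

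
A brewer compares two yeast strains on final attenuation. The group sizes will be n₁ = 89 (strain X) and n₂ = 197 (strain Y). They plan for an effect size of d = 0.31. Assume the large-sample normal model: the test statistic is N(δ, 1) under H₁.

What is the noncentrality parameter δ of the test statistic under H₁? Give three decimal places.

δ ≈ 2.427

The noncentrality parameter scales effect size by the design's sample-size factor: δ = d / √(1/n₁ + 1/n₂) = 0.31 / √(1/89 + 1/197) = 2.4272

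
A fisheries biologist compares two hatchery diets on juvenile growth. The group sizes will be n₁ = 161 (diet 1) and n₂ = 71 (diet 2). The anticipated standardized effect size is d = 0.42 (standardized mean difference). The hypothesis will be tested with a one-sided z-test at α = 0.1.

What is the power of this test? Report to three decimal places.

Power ≈ 0.952

Noncentrality parameter: δ = d / √(1/n₁ + 1/n₂) = 0.42 / √(1/161 + 1/71) = 2.9481
Critical value for a one-sided test at α = 0.1: z_α = 1.282.
Power = P(Z > 1.282 − δ) = Φ(1.667) = 0.9522.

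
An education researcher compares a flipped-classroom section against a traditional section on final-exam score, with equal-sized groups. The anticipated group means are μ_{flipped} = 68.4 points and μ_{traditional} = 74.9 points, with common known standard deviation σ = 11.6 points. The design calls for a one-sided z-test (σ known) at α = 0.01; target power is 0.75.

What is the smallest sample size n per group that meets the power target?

Standardized effect: d = |μ_{flipped} − μ_{traditional}| / σ = |68.4 − 74.9| / 11.6 = 0.5603
Set Φ(δ − 2.326) = 0.75; then δ − 2.326 = Φ⁻¹(0.75) = 0.674, giving δ = 3.001.
δ = d·√(n/2) ⇒ n = 2(δ/d)² = 2 × (3.001 / 0.5603)² = 57.36.
Round up to the next whole unit.

n = 58 per group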